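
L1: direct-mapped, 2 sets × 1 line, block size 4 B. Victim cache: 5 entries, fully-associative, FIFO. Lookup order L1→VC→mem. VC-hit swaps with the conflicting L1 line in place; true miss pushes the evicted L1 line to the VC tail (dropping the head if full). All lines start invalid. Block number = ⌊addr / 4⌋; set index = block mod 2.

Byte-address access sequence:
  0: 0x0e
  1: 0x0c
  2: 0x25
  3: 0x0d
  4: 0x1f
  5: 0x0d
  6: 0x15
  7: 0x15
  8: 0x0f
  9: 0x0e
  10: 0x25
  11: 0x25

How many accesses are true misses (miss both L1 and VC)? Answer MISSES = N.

MISSES = 4

0: 0xe (blk 3, set 1) → MISS  vc=[]
1: 0xc (blk 3, set 1) → L1-HIT  vc=[]
2: 0x25 (blk 9, set 1) → MISS  vc=[3]
3: 0xd (blk 3, set 1) → VC-HIT  vc=[9]
4: 0x1f (blk 7, set 1) → MISS  vc=[9, 3]
5: 0xd (blk 3, set 1) → VC-HIT  vc=[9, 7]
6: 0x15 (blk 5, set 1) → MISS  vc=[9, 7, 3]
7: 0x15 (blk 5, set 1) → L1-HIT  vc=[9, 7, 3]
8: 0xf (blk 3, set 1) → VC-HIT  vc=[9, 7, 5]
9: 0xe (blk 3, set 1) → L1-HIT  vc=[9, 7, 5]
10: 0x25 (blk 9, set 1) → VC-HIT  vc=[3, 7, 5]
11: 0x25 (blk 9, set 1) → L1-HIT  vc=[3, 7, 5]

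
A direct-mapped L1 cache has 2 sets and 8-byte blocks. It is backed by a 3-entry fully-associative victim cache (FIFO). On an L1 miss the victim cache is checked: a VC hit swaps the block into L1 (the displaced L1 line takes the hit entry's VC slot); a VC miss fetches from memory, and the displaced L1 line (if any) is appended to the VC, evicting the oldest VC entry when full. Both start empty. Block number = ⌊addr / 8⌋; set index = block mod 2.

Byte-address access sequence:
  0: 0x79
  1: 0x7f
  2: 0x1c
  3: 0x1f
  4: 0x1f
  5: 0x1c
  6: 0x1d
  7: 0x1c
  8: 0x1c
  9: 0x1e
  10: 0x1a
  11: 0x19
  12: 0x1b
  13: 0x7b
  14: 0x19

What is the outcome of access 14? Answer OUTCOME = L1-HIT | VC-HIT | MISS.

#0 0x79→b15/s1 MISS; vc=[]
#1 0x7f→b15/s1 L1-HIT; vc=[]
#2 0x1c→b3/s1 MISS; vc=[15]
#3 0x1f→b3/s1 L1-HIT; vc=[15]
#4 0x1f→b3/s1 L1-HIT; vc=[15]
#5 0x1c→b3/s1 L1-HIT; vc=[15]
#6 0x1d→b3/s1 L1-HIT; vc=[15]
#7 0x1c→b3/s1 L1-HIT; vc=[15]
#8 0x1c→b3/s1 L1-HIT; vc=[15]
#9 0x1e→b3/s1 L1-HIT; vc=[15]
#10 0x1a→b3/s1 L1-HIT; vc=[15]
#11 0x19→b3/s1 L1-HIT; vc=[15]
#12 0x1b→b3/s1 L1-HIT; vc=[15]
#13 0x7b→b15/s1 VC-HIT; vc=[3]
#14 0x19→b3/s1 VC-HIT; vc=[15]

OUTCOME = VC-HIT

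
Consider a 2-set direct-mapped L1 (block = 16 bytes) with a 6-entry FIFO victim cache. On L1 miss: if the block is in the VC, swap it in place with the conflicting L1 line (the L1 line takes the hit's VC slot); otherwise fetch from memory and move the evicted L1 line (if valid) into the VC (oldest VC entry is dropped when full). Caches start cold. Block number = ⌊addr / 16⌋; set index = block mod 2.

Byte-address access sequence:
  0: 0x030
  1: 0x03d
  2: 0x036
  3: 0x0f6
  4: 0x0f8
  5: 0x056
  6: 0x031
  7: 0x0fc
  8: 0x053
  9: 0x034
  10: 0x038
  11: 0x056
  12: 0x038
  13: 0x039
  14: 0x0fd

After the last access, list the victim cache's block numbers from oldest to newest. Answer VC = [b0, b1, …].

  [0] addr=0x30 blk=3 s=1: MISS | VC []
  [1] addr=0x3d blk=3 s=1: L1-HIT | VC []
  [2] addr=0x36 blk=3 s=1: L1-HIT | VC []
  [3] addr=0xf6 blk=15 s=1: MISS | VC [3]
  [4] addr=0xf8 blk=15 s=1: L1-HIT | VC [3]
  [5] addr=0x56 blk=5 s=1: MISS | VC [3, 15]
  [6] addr=0x31 blk=3 s=1: VC-HIT | VC [5, 15]
  [7] addr=0xfc blk=15 s=1: VC-HIT | VC [5, 3]
  [8] addr=0x53 blk=5 s=1: VC-HIT | VC [15, 3]
  [9] addr=0x34 blk=3 s=1: VC-HIT | VC [15, 5]
  [10] addr=0x38 blk=3 s=1: L1-HIT | VC [15, 5]
  [11] addr=0x56 blk=5 s=1: VC-HIT | VC [15, 3]
  [12] addr=0x38 blk=3 s=1: VC-HIT | VC [15, 5]
  [13] addr=0x39 blk=3 s=1: L1-HIT | VC [15, 5]
  [14] addr=0xfd blk=15 s=1: VC-HIT | VC [3, 5]

VC = [3, 5]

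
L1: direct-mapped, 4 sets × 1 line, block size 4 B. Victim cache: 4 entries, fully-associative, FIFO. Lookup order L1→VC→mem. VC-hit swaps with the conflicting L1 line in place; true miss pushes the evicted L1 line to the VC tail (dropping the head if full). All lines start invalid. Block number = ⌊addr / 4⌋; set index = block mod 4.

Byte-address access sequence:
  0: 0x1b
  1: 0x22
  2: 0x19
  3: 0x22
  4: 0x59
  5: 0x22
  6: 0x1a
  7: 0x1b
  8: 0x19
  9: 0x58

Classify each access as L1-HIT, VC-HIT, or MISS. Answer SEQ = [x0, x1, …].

  [0] addr=0x1b blk=6 s=2: MISS | VC []
  [1] addr=0x22 blk=8 s=0: MISS | VC []
  [2] addr=0x19 blk=6 s=2: L1-HIT | VC []
  [3] addr=0x22 blk=8 s=0: L1-HIT | VC []
  [4] addr=0x59 blk=22 s=2: MISS | VC [6]
  [5] addr=0x22 blk=8 s=0: L1-HIT | VC [6]
  [6] addr=0x1a blk=6 s=2: VC-HIT | VC [22]
  [7] addr=0x1b blk=6 s=2: L1-HIT | VC [22]
  [8] addr=0x19 blk=6 s=2: L1-HIT | VC [22]
  [9] addr=0x58 blk=22 s=2: VC-HIT | VC [6]

SEQ = [MISS, MISS, L1-HIT, L1-HIT, MISS, L1-HIT, VC-HIT, L1-HIT, L1-HIT, VC-HIT]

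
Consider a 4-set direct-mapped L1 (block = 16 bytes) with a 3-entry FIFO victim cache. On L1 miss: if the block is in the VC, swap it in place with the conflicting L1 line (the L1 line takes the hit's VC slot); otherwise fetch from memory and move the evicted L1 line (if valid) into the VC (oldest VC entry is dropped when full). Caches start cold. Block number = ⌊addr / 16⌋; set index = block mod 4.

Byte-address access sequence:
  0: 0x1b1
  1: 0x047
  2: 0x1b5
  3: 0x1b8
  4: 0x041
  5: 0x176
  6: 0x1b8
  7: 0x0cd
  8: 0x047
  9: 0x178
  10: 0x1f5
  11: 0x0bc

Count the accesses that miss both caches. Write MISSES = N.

MISSES = 6

  [0] addr=0x1b1 blk=27 s=3: MISS | VC []
  [1] addr=0x47 blk=4 s=0: MISS | VC []
  [2] addr=0x1b5 blk=27 s=3: L1-HIT | VC []
  [3] addr=0x1b8 blk=27 s=3: L1-HIT | VC []
  [4] addr=0x41 blk=4 s=0: L1-HIT | VC []
  [5] addr=0x176 blk=23 s=3: MISS | VC [27]
  [6] addr=0x1b8 blk=27 s=3: VC-HIT | VC [23]
  [7] addr=0xcd blk=12 s=0: MISS | VC [23, 4]
  [8] addr=0x47 blk=4 s=0: VC-HIT | VC [23, 12]
  [9] addr=0x178 blk=23 s=3: VC-HIT | VC [27, 12]
  [10] addr=0x1f5 blk=31 s=3: MISS | VC [27, 12, 23]
  [11] addr=0xbc blk=11 s=3: MISS | VC [12, 23, 31]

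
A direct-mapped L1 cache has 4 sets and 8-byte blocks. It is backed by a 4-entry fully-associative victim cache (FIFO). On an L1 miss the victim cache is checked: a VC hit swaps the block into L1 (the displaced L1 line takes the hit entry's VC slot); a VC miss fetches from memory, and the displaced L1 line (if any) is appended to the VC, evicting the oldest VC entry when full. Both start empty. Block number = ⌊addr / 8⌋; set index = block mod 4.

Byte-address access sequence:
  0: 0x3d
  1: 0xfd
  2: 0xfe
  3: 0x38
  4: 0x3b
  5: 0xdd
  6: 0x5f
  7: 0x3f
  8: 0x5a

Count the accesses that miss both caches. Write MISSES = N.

MISSES = 4

#0 0x3d→b7/s3 MISS; vc=[]
#1 0xfd→b31/s3 MISS; vc=[7]
#2 0xfe→b31/s3 L1-HIT; vc=[7]
#3 0x38→b7/s3 VC-HIT; vc=[31]
#4 0x3b→b7/s3 L1-HIT; vc=[31]
#5 0xdd→b27/s3 MISS; vc=[31,7]
#6 0x5f→b11/s3 MISS; vc=[31,7,27]
#7 0x3f→b7/s3 VC-HIT; vc=[31,11,27]
#8 0x5a→b11/s3 VC-HIT; vc=[31,7,27]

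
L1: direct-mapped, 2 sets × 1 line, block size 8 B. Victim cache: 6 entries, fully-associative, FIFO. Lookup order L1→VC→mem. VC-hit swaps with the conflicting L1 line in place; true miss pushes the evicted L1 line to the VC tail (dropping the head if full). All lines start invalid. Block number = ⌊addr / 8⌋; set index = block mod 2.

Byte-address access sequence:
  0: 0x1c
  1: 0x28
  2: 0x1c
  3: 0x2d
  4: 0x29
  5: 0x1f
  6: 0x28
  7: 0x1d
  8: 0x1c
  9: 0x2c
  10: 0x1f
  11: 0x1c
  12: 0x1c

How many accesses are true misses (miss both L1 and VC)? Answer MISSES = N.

#0 0x1c→b3/s1 MISS; vc=[]
#1 0x28→b5/s1 MISS; vc=[3]
#2 0x1c→b3/s1 VC-HIT; vc=[5]
#3 0x2d→b5/s1 VC-HIT; vc=[3]
#4 0x29→b5/s1 L1-HIT; vc=[3]
#5 0x1f→b3/s1 VC-HIT; vc=[5]
#6 0x28→b5/s1 VC-HIT; vc=[3]
#7 0x1d→b3/s1 VC-HIT; vc=[5]
#8 0x1c→b3/s1 L1-HIT; vc=[5]
#9 0x2c→b5/s1 VC-HIT; vc=[3]
#10 0x1f→b3/s1 VC-HIT; vc=[5]
#11 0x1c→b3/s1 L1-HIT; vc=[5]
#12 0x1c→b3/s1 L1-HIT; vc=[5]

MISSES = 2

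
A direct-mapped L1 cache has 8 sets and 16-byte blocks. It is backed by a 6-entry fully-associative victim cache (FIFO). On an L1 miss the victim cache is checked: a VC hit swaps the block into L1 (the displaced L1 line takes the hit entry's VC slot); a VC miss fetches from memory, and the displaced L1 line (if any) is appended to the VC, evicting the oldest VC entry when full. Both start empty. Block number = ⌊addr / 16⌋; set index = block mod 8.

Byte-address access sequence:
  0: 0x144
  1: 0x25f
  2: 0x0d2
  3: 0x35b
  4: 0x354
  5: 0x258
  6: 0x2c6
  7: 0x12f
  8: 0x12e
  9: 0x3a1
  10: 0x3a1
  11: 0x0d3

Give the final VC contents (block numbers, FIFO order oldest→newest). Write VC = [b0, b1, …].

VC = [53, 37, 20, 18]

#0 0x144→b20/s4 MISS; vc=[]
#1 0x25f→b37/s5 MISS; vc=[]
#2 0xd2→b13/s5 MISS; vc=[37]
#3 0x35b→b53/s5 MISS; vc=[37,13]
#4 0x354→b53/s5 L1-HIT; vc=[37,13]
#5 0x258→b37/s5 VC-HIT; vc=[53,13]
#6 0x2c6→b44/s4 MISS; vc=[53,13,20]
#7 0x12f→b18/s2 MISS; vc=[53,13,20]
#8 0x12e→b18/s2 L1-HIT; vc=[53,13,20]
#9 0x3a1→b58/s2 MISS; vc=[53,13,20,18]
#10 0x3a1→b58/s2 L1-HIT; vc=[53,13,20,18]
#11 0xd3→b13/s5 VC-HIT; vc=[53,37,20,18]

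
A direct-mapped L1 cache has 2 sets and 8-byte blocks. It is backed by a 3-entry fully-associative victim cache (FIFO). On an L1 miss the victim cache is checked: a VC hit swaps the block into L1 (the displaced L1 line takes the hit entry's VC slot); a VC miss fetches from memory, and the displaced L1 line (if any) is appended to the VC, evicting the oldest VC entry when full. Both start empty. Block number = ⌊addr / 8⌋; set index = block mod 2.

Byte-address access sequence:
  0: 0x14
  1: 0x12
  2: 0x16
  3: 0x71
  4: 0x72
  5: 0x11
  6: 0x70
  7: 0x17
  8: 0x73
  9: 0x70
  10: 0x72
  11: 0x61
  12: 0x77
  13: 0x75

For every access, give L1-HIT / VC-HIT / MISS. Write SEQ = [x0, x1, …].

#0 0x14→b2/s0 MISS; vc=[]
#1 0x12→b2/s0 L1-HIT; vc=[]
#2 0x16→b2/s0 L1-HIT; vc=[]
#3 0x71→b14/s0 MISS; vc=[2]
#4 0x72→b14/s0 L1-HIT; vc=[2]
#5 0x11→b2/s0 VC-HIT; vc=[14]
#6 0x70→b14/s0 VC-HIT; vc=[2]
#7 0x17→b2/s0 VC-HIT; vc=[14]
#8 0x73→b14/s0 VC-HIT; vc=[2]
#9 0x70→b14/s0 L1-HIT; vc=[2]
#10 0x72→b14/s0 L1-HIT; vc=[2]
#11 0x61→b12/s0 MISS; vc=[2,14]
#12 0x77→b14/s0 VC-HIT; vc=[2,12]
#13 0x75→b14/s0 L1-HIT; vc=[2,12]

SEQ = [MISS, L1-HIT, L1-HIT, MISS, L1-HIT, VC-HIT, VC-HIT, VC-HIT, VC-HIT, L1-HIT, L1-HIT, MISS, VC-HIT, L1-HIT]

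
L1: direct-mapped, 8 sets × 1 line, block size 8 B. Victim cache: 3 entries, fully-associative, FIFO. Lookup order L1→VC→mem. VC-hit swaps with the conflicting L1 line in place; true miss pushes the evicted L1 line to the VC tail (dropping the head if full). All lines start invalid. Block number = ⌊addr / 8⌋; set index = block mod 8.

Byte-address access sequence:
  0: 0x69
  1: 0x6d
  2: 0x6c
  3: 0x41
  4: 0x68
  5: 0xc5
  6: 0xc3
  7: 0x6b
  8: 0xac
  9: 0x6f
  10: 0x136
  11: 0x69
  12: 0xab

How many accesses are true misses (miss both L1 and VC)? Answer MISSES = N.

  [0] addr=0x69 blk=13 s=5: MISS | VC []
  [1] addr=0x6d blk=13 s=5: L1-HIT | VC []
  [2] addr=0x6c blk=13 s=5: L1-HIT | VC []
  [3] addr=0x41 blk=8 s=0: MISS | VC []
  [4] addr=0x68 blk=13 s=5: L1-HIT | VC []
  [5] addr=0xc5 blk=24 s=0: MISS | VC [8]
  [6] addr=0xc3 blk=24 s=0: L1-HIT | VC [8]
  [7] addr=0x6b blk=13 s=5: L1-HIT | VC [8]
  [8] addr=0xac blk=21 s=5: MISS | VC [8, 13]
  [9] addr=0x6f blk=13 s=5: VC-HIT | VC [8, 21]
  [10] addr=0x136 blk=38 s=6: MISS | VC [8, 21]
  [11] addr=0x69 blk=13 s=5: L1-HIT | VC [8, 21]
  [12] addr=0xab blk=21 s=5: VC-HIT | VC [8, 13]

MISSES = 5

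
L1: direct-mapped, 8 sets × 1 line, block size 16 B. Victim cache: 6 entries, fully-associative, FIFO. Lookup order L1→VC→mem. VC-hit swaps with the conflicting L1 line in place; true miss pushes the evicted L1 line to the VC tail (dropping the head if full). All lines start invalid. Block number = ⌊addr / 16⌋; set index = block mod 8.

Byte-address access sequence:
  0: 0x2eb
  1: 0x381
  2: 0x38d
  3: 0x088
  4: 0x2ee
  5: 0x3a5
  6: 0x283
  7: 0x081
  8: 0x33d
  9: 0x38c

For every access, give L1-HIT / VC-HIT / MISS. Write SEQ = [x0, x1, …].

SEQ = [MISS, MISS, L1-HIT, MISS, L1-HIT, MISS, MISS, VC-HIT, MISS, VC-HIT]

#0 0x2eb→b46/s6 MISS; vc=[]
#1 0x381→b56/s0 MISS; vc=[]
#2 0x38d→b56/s0 L1-HIT; vc=[]
#3 0x88→b8/s0 MISS; vc=[56]
#4 0x2ee→b46/s6 L1-HIT; vc=[56]
#5 0x3a5→b58/s2 MISS; vc=[56]
#6 0x283→b40/s0 MISS; vc=[56,8]
#7 0x81→b8/s0 VC-HIT; vc=[56,40]
#8 0x33d→b51/s3 MISS; vc=[56,40]
#9 0x38c→b56/s0 VC-HIT; vc=[8,40]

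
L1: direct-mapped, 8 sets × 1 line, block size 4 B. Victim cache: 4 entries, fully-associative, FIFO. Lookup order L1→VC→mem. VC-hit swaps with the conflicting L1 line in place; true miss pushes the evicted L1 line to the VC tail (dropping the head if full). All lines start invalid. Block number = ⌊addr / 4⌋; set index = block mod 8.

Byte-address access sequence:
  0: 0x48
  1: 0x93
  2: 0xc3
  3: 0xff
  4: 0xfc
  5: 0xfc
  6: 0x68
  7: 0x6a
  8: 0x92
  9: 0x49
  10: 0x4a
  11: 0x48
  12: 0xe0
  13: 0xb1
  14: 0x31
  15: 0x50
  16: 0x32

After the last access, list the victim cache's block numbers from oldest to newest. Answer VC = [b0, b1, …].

  [0] addr=0x48 blk=18 s=2: MISS | VC []
  [1] addr=0x93 blk=36 s=4: MISS | VC []
  [2] addr=0xc3 blk=48 s=0: MISS | VC []
  [3] addr=0xff blk=63 s=7: MISS | VC []
  [4] addr=0xfc blk=63 s=7: L1-HIT | VC []
  [5] addr=0xfc blk=63 s=7: L1-HIT | VC []
  [6] addr=0x68 blk=26 s=2: MISS | VC [18]
  [7] addr=0x6a blk=26 s=2: L1-HIT | VC [18]
  [8] addr=0x92 blk=36 s=4: L1-HIT | VC [18]
  [9] addr=0x49 blk=18 s=2: VC-HIT | VC [26]
  [10] addr=0x4a blk=18 s=2: L1-HIT | VC [26]
  [11] addr=0x48 blk=18 s=2: L1-HIT | VC [26]
  [12] addr=0xe0 blk=56 s=0: MISS | VC [26, 48]
  [13] addr=0xb1 blk=44 s=4: MISS | VC [26, 48, 36]
  [14] addr=0x31 blk=12 s=4: MISS | VC [26, 48, 36, 44]
  [15] addr=0x50 blk=20 s=4: MISS | VC [48, 36, 44, 12]
  [16] addr=0x32 blk=12 s=4: VC-HIT | VC [48, 36, 44, 20]

VC = [48, 36, 44, 20]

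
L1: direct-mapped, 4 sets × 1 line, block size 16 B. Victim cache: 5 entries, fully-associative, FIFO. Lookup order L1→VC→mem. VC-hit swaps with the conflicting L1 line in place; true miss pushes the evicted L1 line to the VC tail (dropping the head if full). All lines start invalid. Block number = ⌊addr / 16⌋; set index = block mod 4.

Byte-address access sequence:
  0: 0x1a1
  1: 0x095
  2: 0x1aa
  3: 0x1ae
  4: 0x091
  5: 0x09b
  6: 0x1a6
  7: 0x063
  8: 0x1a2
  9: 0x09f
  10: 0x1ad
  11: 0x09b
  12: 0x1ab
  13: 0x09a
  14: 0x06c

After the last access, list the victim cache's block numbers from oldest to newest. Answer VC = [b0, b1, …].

VC = [26]

0: 0x1a1 (blk 26, set 2) → MISS  vc=[]
1: 0x95 (blk 9, set 1) → MISS  vc=[]
2: 0x1aa (blk 26, set 2) → L1-HIT  vc=[]
3: 0x1ae (blk 26, set 2) → L1-HIT  vc=[]
4: 0x91 (blk 9, set 1) → L1-HIT  vc=[]
5: 0x9b (blk 9, set 1) → L1-HIT  vc=[]
6: 0x1a6 (blk 26, set 2) → L1-HIT  vc=[]
7: 0x63 (blk 6, set 2) → MISS  vc=[26]
8: 0x1a2 (blk 26, set 2) → VC-HIT  vc=[6]
9: 0x9f (blk 9, set 1) → L1-HIT  vc=[6]
10: 0x1ad (blk 26, set 2) → L1-HIT  vc=[6]
11: 0x9b (blk 9, set 1) → L1-HIT  vc=[6]
12: 0x1ab (blk 26, set 2) → L1-HIT  vc=[6]
13: 0x9a (blk 9, set 1) → L1-HIT  vc=[6]
14: 0x6c (blk 6, set 2) → VC-HIT  vc=[26]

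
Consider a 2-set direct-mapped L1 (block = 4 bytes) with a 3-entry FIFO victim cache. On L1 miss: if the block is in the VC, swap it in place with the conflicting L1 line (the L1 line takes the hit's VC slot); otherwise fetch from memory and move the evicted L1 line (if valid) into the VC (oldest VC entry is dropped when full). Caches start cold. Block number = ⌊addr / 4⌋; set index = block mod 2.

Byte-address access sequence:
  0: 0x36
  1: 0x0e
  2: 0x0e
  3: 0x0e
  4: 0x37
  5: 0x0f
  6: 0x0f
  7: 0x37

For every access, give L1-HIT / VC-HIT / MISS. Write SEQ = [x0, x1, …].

SEQ = [MISS, MISS, L1-HIT, L1-HIT, VC-HIT, VC-HIT, L1-HIT, VC-HIT]

#0 0x36→b13/s1 MISS; vc=[]
#1 0xe→b3/s1 MISS; vc=[13]
#2 0xe→b3/s1 L1-HIT; vc=[13]
#3 0xe→b3/s1 L1-HIT; vc=[13]
#4 0x37→b13/s1 VC-HIT; vc=[3]
#5 0xf→b3/s1 VC-HIT; vc=[13]
#6 0xf→b3/s1 L1-HIT; vc=[13]
#7 0x37→b13/s1 VC-HIT; vc=[3]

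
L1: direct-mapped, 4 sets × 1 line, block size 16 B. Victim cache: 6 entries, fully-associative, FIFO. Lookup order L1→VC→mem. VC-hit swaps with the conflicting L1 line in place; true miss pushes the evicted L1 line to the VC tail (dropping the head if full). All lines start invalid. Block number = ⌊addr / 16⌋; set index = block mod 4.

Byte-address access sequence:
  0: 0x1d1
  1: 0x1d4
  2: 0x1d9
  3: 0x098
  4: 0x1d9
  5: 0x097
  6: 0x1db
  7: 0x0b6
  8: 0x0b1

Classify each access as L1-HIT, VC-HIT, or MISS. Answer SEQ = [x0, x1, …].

SEQ = [MISS, L1-HIT, L1-HIT, MISS, VC-HIT, VC-HIT, VC-HIT, MISS, L1-HIT]

  [0] addr=0x1d1 blk=29 s=1: MISS | VC []
  [1] addr=0x1d4 blk=29 s=1: L1-HIT | VC []
  [2] addr=0x1d9 blk=29 s=1: L1-HIT | VC []
  [3] addr=0x98 blk=9 s=1: MISS | VC [29]
  [4] addr=0x1d9 blk=29 s=1: VC-HIT | VC [9]
  [5] addr=0x97 blk=9 s=1: VC-HIT | VC [29]
  [6] addr=0x1db blk=29 s=1: VC-HIT | VC [9]
  [7] addr=0xb6 blk=11 s=3: MISS | VC [9]
  [8] addr=0xb1 blk=11 s=3: L1-HIT | VC [9]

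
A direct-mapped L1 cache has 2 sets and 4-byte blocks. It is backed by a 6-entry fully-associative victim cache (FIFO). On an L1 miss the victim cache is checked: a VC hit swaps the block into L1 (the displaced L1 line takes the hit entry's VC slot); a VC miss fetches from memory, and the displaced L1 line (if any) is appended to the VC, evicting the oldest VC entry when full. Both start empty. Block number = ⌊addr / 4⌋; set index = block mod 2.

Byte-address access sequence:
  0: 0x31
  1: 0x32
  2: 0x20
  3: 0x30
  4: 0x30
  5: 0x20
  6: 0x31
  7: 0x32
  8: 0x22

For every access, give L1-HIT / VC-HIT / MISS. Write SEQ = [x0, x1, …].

#0 0x31→b12/s0 MISS; vc=[]
#1 0x32→b12/s0 L1-HIT; vc=[]
#2 0x20→b8/s0 MISS; vc=[12]
#3 0x30→b12/s0 VC-HIT; vc=[8]
#4 0x30→b12/s0 L1-HIT; vc=[8]
#5 0x20→b8/s0 VC-HIT; vc=[12]
#6 0x31→b12/s0 VC-HIT; vc=[8]
#7 0x32→b12/s0 L1-HIT; vc=[8]
#8 0x22→b8/s0 VC-HIT; vc=[12]

SEQ = [MISS, L1-HIT, MISS, VC-HIT, L1-HIT, VC-HIT, VC-HIT, L1-HIT, VC-HIT]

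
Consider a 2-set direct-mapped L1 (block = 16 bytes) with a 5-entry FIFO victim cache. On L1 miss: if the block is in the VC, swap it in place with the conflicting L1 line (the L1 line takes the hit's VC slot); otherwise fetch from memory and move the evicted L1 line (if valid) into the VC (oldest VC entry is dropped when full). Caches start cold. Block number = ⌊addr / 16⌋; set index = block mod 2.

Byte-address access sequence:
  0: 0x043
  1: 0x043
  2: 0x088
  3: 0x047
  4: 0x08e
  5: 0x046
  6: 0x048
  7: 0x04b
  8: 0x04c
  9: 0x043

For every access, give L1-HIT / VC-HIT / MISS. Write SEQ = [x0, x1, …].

0: 0x43 (blk 4, set 0) → MISS  vc=[]
1: 0x43 (blk 4, set 0) → L1-HIT  vc=[]
2: 0x88 (blk 8, set 0) → MISS  vc=[4]
3: 0x47 (blk 4, set 0) → VC-HIT  vc=[8]
4: 0x8e (blk 8, set 0) → VC-HIT  vc=[4]
5: 0x46 (blk 4, set 0) → VC-HIT  vc=[8]
6: 0x48 (blk 4, set 0) → L1-HIT  vc=[8]
7: 0x4b (blk 4, set 0) → L1-HIT  vc=[8]
8: 0x4c (blk 4, set 0) → L1-HIT  vc=[8]
9: 0x43 (blk 4, set 0) → L1-HIT  vc=[8]

SEQ = [MISS, L1-HIT, MISS, VC-HIT, VC-HIT, VC-HIT, L1-HIT, L1-HIT, L1-HIT, L1-HIT]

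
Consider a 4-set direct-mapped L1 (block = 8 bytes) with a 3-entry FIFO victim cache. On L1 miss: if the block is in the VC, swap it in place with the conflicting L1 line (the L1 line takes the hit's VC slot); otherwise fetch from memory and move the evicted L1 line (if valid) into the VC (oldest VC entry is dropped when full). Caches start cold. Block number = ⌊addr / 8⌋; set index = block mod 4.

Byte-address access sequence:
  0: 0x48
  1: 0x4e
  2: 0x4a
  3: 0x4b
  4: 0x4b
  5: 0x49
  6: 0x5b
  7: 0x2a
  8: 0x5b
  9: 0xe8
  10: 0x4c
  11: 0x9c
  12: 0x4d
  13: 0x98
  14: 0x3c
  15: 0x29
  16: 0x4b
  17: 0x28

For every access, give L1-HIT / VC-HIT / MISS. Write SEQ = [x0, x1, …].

#0 0x48→b9/s1 MISS; vc=[]
#1 0x4e→b9/s1 L1-HIT; vc=[]
#2 0x4a→b9/s1 L1-HIT; vc=[]
#3 0x4b→b9/s1 L1-HIT; vc=[]
#4 0x4b→b9/s1 L1-HIT; vc=[]
#5 0x49→b9/s1 L1-HIT; vc=[]
#6 0x5b→b11/s3 MISS; vc=[]
#7 0x2a→b5/s1 MISS; vc=[9]
#8 0x5b→b11/s3 L1-HIT; vc=[9]
#9 0xe8→b29/s1 MISS; vc=[9,5]
#10 0x4c→b9/s1 VC-HIT; vc=[29,5]
#11 0x9c→b19/s3 MISS; vc=[29,5,11]
#12 0x4d→b9/s1 L1-HIT; vc=[29,5,11]
#13 0x98→b19/s3 L1-HIT; vc=[29,5,11]
#14 0x3c→b7/s3 MISS; vc=[5,11,19]
#15 0x29→b5/s1 VC-HIT; vc=[9,11,19]
#16 0x4b→b9/s1 VC-HIT; vc=[5,11,19]
#17 0x28→b5/s1 VC-HIT; vc=[9,11,19]

SEQ = [MISS, L1-HIT, L1-HIT, L1-HIT, L1-HIT, L1-HIT, MISS, MISS, L1-HIT, MISS, VC-HIT, MISS, L1-HIT, L1-HIT, MISS, VC-HIT, VC-HIT, VC-HIT]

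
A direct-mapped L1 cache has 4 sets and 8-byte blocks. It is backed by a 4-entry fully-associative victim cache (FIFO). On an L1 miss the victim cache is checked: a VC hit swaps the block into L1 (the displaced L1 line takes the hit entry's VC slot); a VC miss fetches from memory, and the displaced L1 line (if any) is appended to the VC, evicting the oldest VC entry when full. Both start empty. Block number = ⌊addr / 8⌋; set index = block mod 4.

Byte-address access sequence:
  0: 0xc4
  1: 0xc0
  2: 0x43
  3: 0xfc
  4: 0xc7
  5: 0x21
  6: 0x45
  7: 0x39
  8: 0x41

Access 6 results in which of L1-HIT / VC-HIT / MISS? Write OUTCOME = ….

  [0] addr=0xc4 blk=24 s=0: MISS | VC []
  [1] addr=0xc0 blk=24 s=0: L1-HIT | VC []
  [2] addr=0x43 blk=8 s=0: MISS | VC [24]
  [3] addr=0xfc blk=31 s=3: MISS | VC [24]
  [4] addr=0xc7 blk=24 s=0: VC-HIT | VC [8]
  [5] addr=0x21 blk=4 s=0: MISS | VC [8, 24]
  [6] addr=0x45 blk=8 s=0: VC-HIT | VC [4, 24]
  [7] addr=0x39 blk=7 s=3: MISS | VC [4, 24, 31]
  [8] addr=0x41 blk=8 s=0: L1-HIT | VC [4, 24, 31]

OUTCOME = VC-HIT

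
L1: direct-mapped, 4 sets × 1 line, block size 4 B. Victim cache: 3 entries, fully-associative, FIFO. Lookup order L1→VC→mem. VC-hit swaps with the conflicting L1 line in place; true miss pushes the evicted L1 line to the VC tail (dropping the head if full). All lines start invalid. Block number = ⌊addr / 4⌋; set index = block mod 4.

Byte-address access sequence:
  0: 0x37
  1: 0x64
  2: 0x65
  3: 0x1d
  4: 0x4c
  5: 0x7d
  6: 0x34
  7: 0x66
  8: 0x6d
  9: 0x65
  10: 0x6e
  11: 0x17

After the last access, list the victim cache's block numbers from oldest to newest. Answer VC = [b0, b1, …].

VC = [19, 31, 25]

#0 0x37→b13/s1 MISS; vc=[]
#1 0x64→b25/s1 MISS; vc=[13]
#2 0x65→b25/s1 L1-HIT; vc=[13]
#3 0x1d→b7/s3 MISS; vc=[13]
#4 0x4c→b19/s3 MISS; vc=[13,7]
#5 0x7d→b31/s3 MISS; vc=[13,7,19]
#6 0x34→b13/s1 VC-HIT; vc=[25,7,19]
#7 0x66→b25/s1 VC-HIT; vc=[13,7,19]
#8 0x6d→b27/s3 MISS; vc=[7,19,31]
#9 0x65→b25/s1 L1-HIT; vc=[7,19,31]
#10 0x6e→b27/s3 L1-HIT; vc=[7,19,31]
#11 0x17→b5/s1 MISS; vc=[19,31,25]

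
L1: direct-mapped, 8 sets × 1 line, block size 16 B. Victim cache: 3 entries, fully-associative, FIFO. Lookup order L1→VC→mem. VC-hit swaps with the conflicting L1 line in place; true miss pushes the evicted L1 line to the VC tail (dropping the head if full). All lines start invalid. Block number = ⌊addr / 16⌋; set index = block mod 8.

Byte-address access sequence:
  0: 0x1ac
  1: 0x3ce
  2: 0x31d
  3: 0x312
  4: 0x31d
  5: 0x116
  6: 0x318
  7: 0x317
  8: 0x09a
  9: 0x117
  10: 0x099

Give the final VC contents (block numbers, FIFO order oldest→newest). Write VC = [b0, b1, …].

VC = [17, 49]

#0 0x1ac→b26/s2 MISS; vc=[]
#1 0x3ce→b60/s4 MISS; vc=[]
#2 0x31d→b49/s1 MISS; vc=[]
#3 0x312→b49/s1 L1-HIT; vc=[]
#4 0x31d→b49/s1 L1-HIT; vc=[]
#5 0x116→b17/s1 MISS; vc=[49]
#6 0x318→b49/s1 VC-HIT; vc=[17]
#7 0x317→b49/s1 L1-HIT; vc=[17]
#8 0x9a→b9/s1 MISS; vc=[17,49]
#9 0x117→b17/s1 VC-HIT; vc=[9,49]
#10 0x99→b9/s1 VC-HIT; vc=[17,49]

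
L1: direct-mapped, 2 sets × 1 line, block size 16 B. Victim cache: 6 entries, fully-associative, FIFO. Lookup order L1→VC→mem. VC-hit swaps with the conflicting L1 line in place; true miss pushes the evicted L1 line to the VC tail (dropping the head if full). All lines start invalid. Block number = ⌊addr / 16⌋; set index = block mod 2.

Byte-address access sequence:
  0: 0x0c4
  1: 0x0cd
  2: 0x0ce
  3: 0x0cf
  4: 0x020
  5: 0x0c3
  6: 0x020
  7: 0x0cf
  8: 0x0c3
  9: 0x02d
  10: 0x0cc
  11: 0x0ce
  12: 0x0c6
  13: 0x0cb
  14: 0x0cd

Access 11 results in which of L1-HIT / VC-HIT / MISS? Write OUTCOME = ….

OUTCOME = L1-HIT

  [0] addr=0xc4 blk=12 s=0: MISS | VC []
  [1] addr=0xcd blk=12 s=0: L1-HIT | VC []
  [2] addr=0xce blk=12 s=0: L1-HIT | VC []
  [3] addr=0xcf blk=12 s=0: L1-HIT | VC []
  [4] addr=0x20 blk=2 s=0: MISS | VC [12]
  [5] addr=0xc3 blk=12 s=0: VC-HIT | VC [2]
  [6] addr=0x20 blk=2 s=0: VC-HIT | VC [12]
  [7] addr=0xcf blk=12 s=0: VC-HIT | VC [2]
  [8] addr=0xc3 blk=12 s=0: L1-HIT | VC [2]
  [9] addr=0x2d blk=2 s=0: VC-HIT | VC [12]
  [10] addr=0xcc blk=12 s=0: VC-HIT | VC [2]
  [11] addr=0xce blk=12 s=0: L1-HIT | VC [2]
  [12] addr=0xc6 blk=12 s=0: L1-HIT | VC [2]
  [13] addr=0xcb blk=12 s=0: L1-HIT | VC [2]
  [14] addr=0xcd blk=12 s=0: L1-HIT | VC [2]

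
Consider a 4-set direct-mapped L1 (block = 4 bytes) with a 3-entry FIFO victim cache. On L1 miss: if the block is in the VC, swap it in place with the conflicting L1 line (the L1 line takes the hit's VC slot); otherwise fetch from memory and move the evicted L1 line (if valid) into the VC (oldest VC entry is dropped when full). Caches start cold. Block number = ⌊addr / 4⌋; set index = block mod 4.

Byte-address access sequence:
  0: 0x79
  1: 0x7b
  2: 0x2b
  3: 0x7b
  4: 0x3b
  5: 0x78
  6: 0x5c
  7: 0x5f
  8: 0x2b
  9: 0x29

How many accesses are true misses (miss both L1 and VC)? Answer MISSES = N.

MISSES = 4

  [0] addr=0x79 blk=30 s=2: MISS | VC []
  [1] addr=0x7b blk=30 s=2: L1-HIT | VC []
  [2] addr=0x2b blk=10 s=2: MISS | VC [30]
  [3] addr=0x7b blk=30 s=2: VC-HIT | VC [10]
  [4] addr=0x3b blk=14 s=2: MISS | VC [10, 30]
  [5] addr=0x78 blk=30 s=2: VC-HIT | VC [10, 14]
  [6] addr=0x5c blk=23 s=3: MISS | VC [10, 14]
  [7] addr=0x5f blk=23 s=3: L1-HIT | VC [10, 14]
  [8] addr=0x2b blk=10 s=2: VC-HIT | VC [30, 14]
  [9] addr=0x29 blk=10 s=2: L1-HIT | VC [30, 14]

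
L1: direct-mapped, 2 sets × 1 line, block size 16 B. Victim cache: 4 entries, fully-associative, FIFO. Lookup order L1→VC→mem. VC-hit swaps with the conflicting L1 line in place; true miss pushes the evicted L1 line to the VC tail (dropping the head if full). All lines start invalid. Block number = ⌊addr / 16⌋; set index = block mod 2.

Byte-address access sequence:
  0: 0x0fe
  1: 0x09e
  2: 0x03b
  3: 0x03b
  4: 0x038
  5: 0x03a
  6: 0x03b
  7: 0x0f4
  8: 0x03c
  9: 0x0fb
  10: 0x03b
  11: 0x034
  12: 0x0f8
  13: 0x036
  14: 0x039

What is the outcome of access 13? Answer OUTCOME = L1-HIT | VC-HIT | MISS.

#0 0xfe→b15/s1 MISS; vc=[]
#1 0x9e→b9/s1 MISS; vc=[15]
#2 0x3b→b3/s1 MISS; vc=[15,9]
#3 0x3b→b3/s1 L1-HIT; vc=[15,9]
#4 0x38→b3/s1 L1-HIT; vc=[15,9]
#5 0x3a→b3/s1 L1-HIT; vc=[15,9]
#6 0x3b→b3/s1 L1-HIT; vc=[15,9]
#7 0xf4→b15/s1 VC-HIT; vc=[3,9]
#8 0x3c→b3/s1 VC-HIT; vc=[15,9]
#9 0xfb→b15/s1 VC-HIT; vc=[3,9]
#10 0x3b→b3/s1 VC-HIT; vc=[15,9]
#11 0x34→b3/s1 L1-HIT; vc=[15,9]
#12 0xf8→b15/s1 VC-HIT; vc=[3,9]
#13 0x36→b3/s1 VC-HIT; vc=[15,9]
#14 0x39→b3/s1 L1-HIT; vc=[15,9]

OUTCOME = VC-HIT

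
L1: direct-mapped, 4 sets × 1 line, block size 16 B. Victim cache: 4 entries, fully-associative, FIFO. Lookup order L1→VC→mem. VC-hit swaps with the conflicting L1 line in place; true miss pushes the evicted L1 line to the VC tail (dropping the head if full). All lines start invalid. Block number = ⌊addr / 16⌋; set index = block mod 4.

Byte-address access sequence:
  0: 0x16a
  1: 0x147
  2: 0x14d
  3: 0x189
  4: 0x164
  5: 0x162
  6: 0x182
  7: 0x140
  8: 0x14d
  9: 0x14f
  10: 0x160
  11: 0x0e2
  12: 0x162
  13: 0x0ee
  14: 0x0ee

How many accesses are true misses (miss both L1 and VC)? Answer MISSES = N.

  [0] addr=0x16a blk=22 s=2: MISS | VC []
  [1] addr=0x147 blk=20 s=0: MISS | VC []
  [2] addr=0x14d blk=20 s=0: L1-HIT | VC []
  [3] addr=0x189 blk=24 s=0: MISS | VC [20]
  [4] addr=0x164 blk=22 s=2: L1-HIT | VC [20]
  [5] addr=0x162 blk=22 s=2: L1-HIT | VC [20]
  [6] addr=0x182 blk=24 s=0: L1-HIT | VC [20]
  [7] addr=0x140 blk=20 s=0: VC-HIT | VC [24]
  [8] addr=0x14d blk=20 s=0: L1-HIT | VC [24]
  [9] addr=0x14f blk=20 s=0: L1-HIT | VC [24]
  [10] addr=0x160 blk=22 s=2: L1-HIT | VC [24]
  [11] addr=0xe2 blk=14 s=2: MISS | VC [24, 22]
  [12] addr=0x162 blk=22 s=2: VC-HIT | VC [24, 14]
  [13] addr=0xee blk=14 s=2: VC-HIT | VC [24, 22]
  [14] addr=0xee blk=14 s=2: L1-HIT | VC [24, 22]

MISSES = 4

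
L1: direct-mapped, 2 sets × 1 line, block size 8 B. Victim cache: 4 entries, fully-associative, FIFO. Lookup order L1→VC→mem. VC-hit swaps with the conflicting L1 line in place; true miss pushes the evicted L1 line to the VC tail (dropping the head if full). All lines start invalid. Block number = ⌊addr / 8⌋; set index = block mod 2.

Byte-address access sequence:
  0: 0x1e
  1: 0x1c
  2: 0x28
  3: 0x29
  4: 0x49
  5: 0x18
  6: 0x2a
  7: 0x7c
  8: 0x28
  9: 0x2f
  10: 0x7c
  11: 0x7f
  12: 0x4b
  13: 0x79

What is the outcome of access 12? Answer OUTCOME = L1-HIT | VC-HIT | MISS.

0: 0x1e (blk 3, set 1) → MISS  vc=[]
1: 0x1c (blk 3, set 1) → L1-HIT  vc=[]
2: 0x28 (blk 5, set 1) → MISS  vc=[3]
3: 0x29 (blk 5, set 1) → L1-HIT  vc=[3]
4: 0x49 (blk 9, set 1) → MISS  vc=[3, 5]
5: 0x18 (blk 3, set 1) → VC-HIT  vc=[9, 5]
6: 0x2a (blk 5, set 1) → VC-HIT  vc=[9, 3]
7: 0x7c (blk 15, set 1) → MISS  vc=[9, 3, 5]
8: 0x28 (blk 5, set 1) → VC-HIT  vc=[9, 3, 15]
9: 0x2f (blk 5, set 1) → L1-HIT  vc=[9, 3, 15]
10: 0x7c (blk 15, set 1) → VC-HIT  vc=[9, 3, 5]
11: 0x7f (blk 15, set 1) → L1-HIT  vc=[9, 3, 5]
12: 0x4b (blk 9, set 1) → VC-HIT  vc=[15, 3, 5]
13: 0x79 (blk 15, set 1) → VC-HIT  vc=[9, 3, 5]

OUTCOME = VC-HIT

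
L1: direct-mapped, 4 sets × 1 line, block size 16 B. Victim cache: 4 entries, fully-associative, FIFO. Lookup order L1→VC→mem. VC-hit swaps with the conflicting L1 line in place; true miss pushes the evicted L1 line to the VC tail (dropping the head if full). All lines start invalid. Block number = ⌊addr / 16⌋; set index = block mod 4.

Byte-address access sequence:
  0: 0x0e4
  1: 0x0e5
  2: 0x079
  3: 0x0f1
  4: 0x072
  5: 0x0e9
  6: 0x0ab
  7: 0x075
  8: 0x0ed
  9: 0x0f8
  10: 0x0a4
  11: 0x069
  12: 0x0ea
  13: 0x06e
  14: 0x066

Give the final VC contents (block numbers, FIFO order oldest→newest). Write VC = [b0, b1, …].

VC = [7, 14, 10]

0: 0xe4 (blk 14, set 2) → MISS  vc=[]
1: 0xe5 (blk 14, set 2) → L1-HIT  vc=[]
2: 0x79 (blk 7, set 3) → MISS  vc=[]
3: 0xf1 (blk 15, set 3) → MISS  vc=[7]
4: 0x72 (blk 7, set 3) → VC-HIT  vc=[15]
5: 0xe9 (blk 14, set 2) → L1-HIT  vc=[15]
6: 0xab (blk 10, set 2) → MISS  vc=[15, 14]
7: 0x75 (blk 7, set 3) → L1-HIT  vc=[15, 14]
8: 0xed (blk 14, set 2) → VC-HIT  vc=[15, 10]
9: 0xf8 (blk 15, set 3) → VC-HIT  vc=[7, 10]
10: 0xa4 (blk 10, set 2) → VC-HIT  vc=[7, 14]
11: 0x69 (blk 6, set 2) → MISS  vc=[7, 14, 10]
12: 0xea (blk 14, set 2) → VC-HIT  vc=[7, 6, 10]
13: 0x6e (blk 6, set 2) → VC-HIT  vc=[7, 14, 10]
14: 0x66 (blk 6, set 2) → L1-HIT  vc=[7, 14, 10]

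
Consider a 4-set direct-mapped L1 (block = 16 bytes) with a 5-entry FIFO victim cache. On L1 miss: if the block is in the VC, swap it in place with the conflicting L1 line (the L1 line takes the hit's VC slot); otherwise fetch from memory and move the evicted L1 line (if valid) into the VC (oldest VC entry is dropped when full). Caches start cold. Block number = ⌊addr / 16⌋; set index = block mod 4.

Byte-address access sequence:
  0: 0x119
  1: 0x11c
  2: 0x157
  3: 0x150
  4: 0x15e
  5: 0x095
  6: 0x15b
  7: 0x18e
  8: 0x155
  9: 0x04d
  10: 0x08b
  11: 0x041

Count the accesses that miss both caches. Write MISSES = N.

  [0] addr=0x119 blk=17 s=1: MISS | VC []
  [1] addr=0x11c blk=17 s=1: L1-HIT | VC []
  [2] addr=0x157 blk=21 s=1: MISS | VC [17]
  [3] addr=0x150 blk=21 s=1: L1-HIT | VC [17]
  [4] addr=0x15e blk=21 s=1: L1-HIT | VC [17]
  [5] addr=0x95 blk=9 s=1: MISS | VC [17, 21]
  [6] addr=0x15b blk=21 s=1: VC-HIT | VC [17, 9]
  [7] addr=0x18e blk=24 s=0: MISS | VC [17, 9]
  [8] addr=0x155 blk=21 s=1: L1-HIT | VC [17, 9]
  [9] addr=0x4d blk=4 s=0: MISS | VC [17, 9, 24]
  [10] addr=0x8b blk=8 s=0: MISS | VC [17, 9, 24, 4]
  [11] addr=0x41 blk=4 s=0: VC-HIT | VC [17, 9, 24, 8]

MISSES = 6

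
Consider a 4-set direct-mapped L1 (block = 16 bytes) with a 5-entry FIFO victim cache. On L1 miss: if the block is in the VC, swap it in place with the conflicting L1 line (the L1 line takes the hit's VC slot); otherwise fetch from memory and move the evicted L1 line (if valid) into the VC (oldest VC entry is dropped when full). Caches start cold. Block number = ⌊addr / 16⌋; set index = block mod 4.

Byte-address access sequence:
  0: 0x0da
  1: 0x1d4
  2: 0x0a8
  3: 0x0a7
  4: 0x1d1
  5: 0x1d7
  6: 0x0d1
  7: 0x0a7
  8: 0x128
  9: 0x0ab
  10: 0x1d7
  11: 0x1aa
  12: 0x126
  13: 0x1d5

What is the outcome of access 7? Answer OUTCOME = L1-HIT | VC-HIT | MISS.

  [0] addr=0xda blk=13 s=1: MISS | VC []
  [1] addr=0x1d4 blk=29 s=1: MISS | VC [13]
  [2] addr=0xa8 blk=10 s=2: MISS | VC [13]
  [3] addr=0xa7 blk=10 s=2: L1-HIT | VC [13]
  [4] addr=0x1d1 blk=29 s=1: L1-HIT | VC [13]
  [5] addr=0x1d7 blk=29 s=1: L1-HIT | VC [13]
  [6] addr=0xd1 blk=13 s=1: VC-HIT | VC [29]
  [7] addr=0xa7 blk=10 s=2: L1-HIT | VC [29]
  [8] addr=0x128 blk=18 s=2: MISS | VC [29, 10]
  [9] addr=0xab blk=10 s=2: VC-HIT | VC [29, 18]
  [10] addr=0x1d7 blk=29 s=1: VC-HIT | VC [13, 18]
  [11] addr=0x1aa blk=26 s=2: MISS | VC [13, 18, 10]
  [12] addr=0x126 blk=18 s=2: VC-HIT | VC [13, 26, 10]
  [13] addr=0x1d5 blk=29 s=1: L1-HIT | VC [13, 26, 10]

OUTCOME = L1-HIT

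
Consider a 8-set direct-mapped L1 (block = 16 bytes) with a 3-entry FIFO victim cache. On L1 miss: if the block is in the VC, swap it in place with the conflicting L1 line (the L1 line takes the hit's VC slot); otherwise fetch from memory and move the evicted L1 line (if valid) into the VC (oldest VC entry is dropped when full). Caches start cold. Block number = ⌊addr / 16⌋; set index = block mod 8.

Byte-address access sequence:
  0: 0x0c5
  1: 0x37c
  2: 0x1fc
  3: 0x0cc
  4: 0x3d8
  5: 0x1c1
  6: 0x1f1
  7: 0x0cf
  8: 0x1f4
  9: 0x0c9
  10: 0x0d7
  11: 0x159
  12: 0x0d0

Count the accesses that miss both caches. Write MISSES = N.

#0 0xc5→b12/s4 MISS; vc=[]
#1 0x37c→b55/s7 MISS; vc=[]
#2 0x1fc→b31/s7 MISS; vc=[55]
#3 0xcc→b12/s4 L1-HIT; vc=[55]
#4 0x3d8→b61/s5 MISS; vc=[55]
#5 0x1c1→b28/s4 MISS; vc=[55,12]
#6 0x1f1→b31/s7 L1-HIT; vc=[55,12]
#7 0xcf→b12/s4 VC-HIT; vc=[55,28]
#8 0x1f4→b31/s7 L1-HIT; vc=[55,28]
#9 0xc9→b12/s4 L1-HIT; vc=[55,28]
#10 0xd7→b13/s5 MISS; vc=[55,28,61]
#11 0x159→b21/s5 MISS; vc=[28,61,13]
#12 0xd0→b13/s5 VC-HIT; vc=[28,61,21]

MISSES = 7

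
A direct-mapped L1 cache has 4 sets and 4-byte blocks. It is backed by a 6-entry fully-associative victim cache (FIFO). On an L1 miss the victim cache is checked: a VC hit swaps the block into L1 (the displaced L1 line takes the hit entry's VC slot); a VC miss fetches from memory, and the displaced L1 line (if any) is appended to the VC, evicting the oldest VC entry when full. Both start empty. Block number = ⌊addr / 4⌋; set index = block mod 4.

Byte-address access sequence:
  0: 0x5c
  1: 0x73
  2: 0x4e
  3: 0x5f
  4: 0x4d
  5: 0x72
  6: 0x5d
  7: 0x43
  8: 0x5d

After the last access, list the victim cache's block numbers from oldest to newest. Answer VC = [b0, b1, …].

#0 0x5c→b23/s3 MISS; vc=[]
#1 0x73→b28/s0 MISS; vc=[]
#2 0x4e→b19/s3 MISS; vc=[23]
#3 0x5f→b23/s3 VC-HIT; vc=[19]
#4 0x4d→b19/s3 VC-HIT; vc=[23]
#5 0x72→b28/s0 L1-HIT; vc=[23]
#6 0x5d→b23/s3 VC-HIT; vc=[19]
#7 0x43→b16/s0 MISS; vc=[19,28]
#8 0x5d→b23/s3 L1-HIT; vc=[19,28]

VC = [19, 28]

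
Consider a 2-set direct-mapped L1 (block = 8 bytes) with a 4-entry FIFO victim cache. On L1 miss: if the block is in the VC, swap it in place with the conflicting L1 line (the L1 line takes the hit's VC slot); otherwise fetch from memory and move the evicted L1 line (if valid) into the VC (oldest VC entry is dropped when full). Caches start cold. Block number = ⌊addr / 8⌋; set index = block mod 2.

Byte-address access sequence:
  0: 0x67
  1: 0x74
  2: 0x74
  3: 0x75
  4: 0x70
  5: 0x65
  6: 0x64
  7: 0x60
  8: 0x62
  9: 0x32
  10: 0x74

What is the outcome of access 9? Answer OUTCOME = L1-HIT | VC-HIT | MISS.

OUTCOME = MISS

#0 0x67→b12/s0 MISS; vc=[]
#1 0x74→b14/s0 MISS; vc=[12]
#2 0x74→b14/s0 L1-HIT; vc=[12]
#3 0x75→b14/s0 L1-HIT; vc=[12]
#4 0x70→b14/s0 L1-HIT; vc=[12]
#5 0x65→b12/s0 VC-HIT; vc=[14]
#6 0x64→b12/s0 L1-HIT; vc=[14]
#7 0x60→b12/s0 L1-HIT; vc=[14]
#8 0x62→b12/s0 L1-HIT; vc=[14]
#9 0x32→b6/s0 MISS; vc=[14,12]
#10 0x74→b14/s0 VC-HIT; vc=[6,12]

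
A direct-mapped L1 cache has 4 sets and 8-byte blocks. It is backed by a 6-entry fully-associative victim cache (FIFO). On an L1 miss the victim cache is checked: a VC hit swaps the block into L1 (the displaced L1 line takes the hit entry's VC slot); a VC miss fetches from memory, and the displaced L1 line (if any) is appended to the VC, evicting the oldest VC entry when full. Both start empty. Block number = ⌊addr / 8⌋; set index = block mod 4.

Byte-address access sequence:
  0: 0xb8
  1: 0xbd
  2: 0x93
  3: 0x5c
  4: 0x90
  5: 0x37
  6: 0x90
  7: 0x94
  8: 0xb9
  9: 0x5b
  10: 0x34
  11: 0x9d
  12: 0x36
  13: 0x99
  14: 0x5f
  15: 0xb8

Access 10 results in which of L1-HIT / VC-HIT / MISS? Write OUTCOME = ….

OUTCOME = VC-HIT

  [0] addr=0xb8 blk=23 s=3: MISS | VC []
  [1] addr=0xbd blk=23 s=3: L1-HIT | VC []
  [2] addr=0x93 blk=18 s=2: MISS | VC []
  [3] addr=0x5c blk=11 s=3: MISS | VC [23]
  [4] addr=0x90 blk=18 s=2: L1-HIT | VC [23]
  [5] addr=0x37 blk=6 s=2: MISS | VC [23, 18]
  [6] addr=0x90 blk=18 s=2: VC-HIT | VC [23, 6]
  [7] addr=0x94 blk=18 s=2: L1-HIT | VC [23, 6]
  [8] addr=0xb9 blk=23 s=3: VC-HIT | VC [11, 6]
  [9] addr=0x5b blk=11 s=3: VC-HIT | VC [23, 6]
  [10] addr=0x34 blk=6 s=2: VC-HIT | VC [23, 18]
  [11] addr=0x9d blk=19 s=3: MISS | VC [23, 18, 11]
  [12] addr=0x36 blk=6 s=2: L1-HIT | VC [23, 18, 11]
  [13] addr=0x99 blk=19 s=3: L1-HIT | VC [23, 18, 11]
  [14] addr=0x5f blk=11 s=3: VC-HIT | VC [23, 18, 19]
  [15] addr=0xb8 blk=23 s=3: VC-HIT | VC [11, 18, 19]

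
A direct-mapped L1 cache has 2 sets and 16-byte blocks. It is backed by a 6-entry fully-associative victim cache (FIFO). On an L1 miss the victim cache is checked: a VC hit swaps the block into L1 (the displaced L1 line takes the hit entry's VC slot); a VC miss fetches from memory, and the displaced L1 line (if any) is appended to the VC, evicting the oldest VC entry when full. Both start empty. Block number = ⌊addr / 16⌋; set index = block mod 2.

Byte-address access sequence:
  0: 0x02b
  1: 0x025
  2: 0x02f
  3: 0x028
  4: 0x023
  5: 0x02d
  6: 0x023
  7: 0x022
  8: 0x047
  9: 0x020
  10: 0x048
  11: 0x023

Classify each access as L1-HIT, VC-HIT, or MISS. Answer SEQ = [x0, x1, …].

  [0] addr=0x2b blk=2 s=0: MISS | VC []
  [1] addr=0x25 blk=2 s=0: L1-HIT | VC []
  [2] addr=0x2f blk=2 s=0: L1-HIT | VC []
  [3] addr=0x28 blk=2 s=0: L1-HIT | VC []
  [4] addr=0x23 blk=2 s=0: L1-HIT | VC []
  [5] addr=0x2d blk=2 s=0: L1-HIT | VC []
  [6] addr=0x23 blk=2 s=0: L1-HIT | VC []
  [7] addr=0x22 blk=2 s=0: L1-HIT | VC []
  [8] addr=0x47 blk=4 s=0: MISS | VC [2]
  [9] addr=0x20 blk=2 s=0: VC-HIT | VC [4]
  [10] addr=0x48 blk=4 s=0: VC-HIT | VC [2]
  [11] addr=0x23 blk=2 s=0: VC-HIT | VC [4]

SEQ = [MISS, L1-HIT, L1-HIT, L1-HIT, L1-HIT, L1-HIT, L1-HIT, L1-HIT, MISS, VC-HIT, VC-HIT, VC-HIT]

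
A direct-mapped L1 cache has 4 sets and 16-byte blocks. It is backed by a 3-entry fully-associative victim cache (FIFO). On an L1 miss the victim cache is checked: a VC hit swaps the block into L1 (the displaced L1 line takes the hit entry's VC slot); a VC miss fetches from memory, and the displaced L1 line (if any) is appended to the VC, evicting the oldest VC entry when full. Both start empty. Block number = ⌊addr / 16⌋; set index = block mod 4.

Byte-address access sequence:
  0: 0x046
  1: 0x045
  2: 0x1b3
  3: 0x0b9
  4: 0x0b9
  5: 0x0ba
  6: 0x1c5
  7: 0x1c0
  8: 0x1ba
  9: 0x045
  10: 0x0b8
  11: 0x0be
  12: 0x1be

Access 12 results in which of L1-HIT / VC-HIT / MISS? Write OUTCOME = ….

OUTCOME = VC-HIT

  [0] addr=0x46 blk=4 s=0: MISS | VC []
  [1] addr=0x45 blk=4 s=0: L1-HIT | VC []
  [2] addr=0x1b3 blk=27 s=3: MISS | VC []
  [3] addr=0xb9 blk=11 s=3: MISS | VC [27]
  [4] addr=0xb9 blk=11 s=3: L1-HIT | VC [27]
  [5] addr=0xba blk=11 s=3: L1-HIT | VC [27]
  [6] addr=0x1c5 blk=28 s=0: MISS | VC [27, 4]
  [7] addr=0x1c0 blk=28 s=0: L1-HIT | VC [27, 4]
  [8] addr=0x1ba blk=27 s=3: VC-HIT | VC [11, 4]
  [9] addr=0x45 blk=4 s=0: VC-HIT | VC [11, 28]
  [10] addr=0xb8 blk=11 s=3: VC-HIT | VC [27, 28]
  [11] addr=0xbe blk=11 s=3: L1-HIT | VC [27, 28]
  [12] addr=0x1be blk=27 s=3: VC-HIT | VC [11, 28]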